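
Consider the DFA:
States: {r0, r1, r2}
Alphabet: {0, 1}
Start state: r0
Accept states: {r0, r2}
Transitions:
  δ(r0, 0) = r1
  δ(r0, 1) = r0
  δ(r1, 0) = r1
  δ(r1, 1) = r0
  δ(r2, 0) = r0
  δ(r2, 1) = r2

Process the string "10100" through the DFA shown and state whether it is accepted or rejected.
Processing string "10100":
  r0 --1--> r0
  r0 --0--> r1
  r1 --1--> r0
  r0 --0--> r1
  r1 --0--> r1
Final state: r1
Accept states: {r0, r2}
No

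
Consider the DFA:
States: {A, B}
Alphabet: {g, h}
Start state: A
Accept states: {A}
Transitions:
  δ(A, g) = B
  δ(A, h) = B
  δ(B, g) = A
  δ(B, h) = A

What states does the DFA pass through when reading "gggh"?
read 'g': A → B
  read 'g': B → A
  read 'g': A → B
  read 'h': B → A
A -> B -> A -> B -> A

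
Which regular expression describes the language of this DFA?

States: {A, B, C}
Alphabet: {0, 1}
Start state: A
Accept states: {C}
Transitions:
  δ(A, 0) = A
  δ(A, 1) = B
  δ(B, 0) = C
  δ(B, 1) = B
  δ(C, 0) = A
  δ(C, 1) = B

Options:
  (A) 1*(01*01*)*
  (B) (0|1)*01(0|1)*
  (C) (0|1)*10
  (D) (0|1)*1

Check each option against the DFA on short strings; one disagreement eliminates an option:
  (A) 1*(01*01*)*: on ε the DFA stays in A and rejects (A ∉ Accept), but the regex matches it → eliminate
  (B) (0|1)*01(0|1)*: on '01' the DFA goes A → A → B and rejects (B ∉ Accept), but the regex matches it → eliminate
  (C) (0|1)*10: agrees with the DFA on every string of length ≤ 6
  (D) (0|1)*1: on '1' the DFA goes A → B and rejects (B ∉ Accept), but the regex matches it → eliminate
Only (C) is consistent with the DFA.
(C) (0|1)*10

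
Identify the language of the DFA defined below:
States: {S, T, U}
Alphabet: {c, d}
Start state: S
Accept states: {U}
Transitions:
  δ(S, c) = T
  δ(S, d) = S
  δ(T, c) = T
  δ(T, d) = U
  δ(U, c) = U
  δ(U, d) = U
Testing a few strings:
  'd' → reject
  'ddd' → reject
  'cd' → accept
  'c' → reject
State roles: S=no c seen yet; T=seen a c, waiting for d; U=substring cd seen
All strings over {c,d} containing the substring cd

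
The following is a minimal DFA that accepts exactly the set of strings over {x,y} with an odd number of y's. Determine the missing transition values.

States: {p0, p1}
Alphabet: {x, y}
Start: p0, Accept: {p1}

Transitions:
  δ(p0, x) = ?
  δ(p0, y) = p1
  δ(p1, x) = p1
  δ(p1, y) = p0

From the language and accept set, identify what each state tracks — p0: even number of y's so far; p1: odd number of y's so far.
Each missing δ(q, a) is the state matching the new tracked value after reading a.
δ(p0, x) = p0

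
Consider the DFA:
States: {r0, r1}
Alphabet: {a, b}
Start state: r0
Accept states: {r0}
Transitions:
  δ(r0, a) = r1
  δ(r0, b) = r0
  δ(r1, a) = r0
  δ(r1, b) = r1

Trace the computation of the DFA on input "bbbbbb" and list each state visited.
read 'b': r0 → r0
  read 'b': r0 → r0
  read 'b': r0 → r0
  read 'b': r0 → r0
  read 'b': r0 → r0
  read 'b': r0 → r0
r0 -> r0 -> r0 -> r0 -> r0 -> r0 -> r0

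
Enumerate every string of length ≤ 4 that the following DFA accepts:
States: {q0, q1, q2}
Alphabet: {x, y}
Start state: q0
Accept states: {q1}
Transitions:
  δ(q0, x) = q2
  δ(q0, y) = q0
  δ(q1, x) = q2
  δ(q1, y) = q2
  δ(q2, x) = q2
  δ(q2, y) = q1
xy, xxy, yxy, xxxy, xyxy, xyyy, yxxy, yyxy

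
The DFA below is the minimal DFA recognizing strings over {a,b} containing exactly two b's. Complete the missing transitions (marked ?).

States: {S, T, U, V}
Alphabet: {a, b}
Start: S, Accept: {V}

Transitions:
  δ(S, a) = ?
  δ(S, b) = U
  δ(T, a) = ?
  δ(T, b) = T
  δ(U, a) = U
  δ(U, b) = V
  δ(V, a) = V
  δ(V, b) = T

From the language and accept set, identify what each state tracks — S: zero b's; T: ≥ three b's (dead); U: one b; V: two b's.
Each missing δ(q, a) is the state matching the new tracked value after reading a.
δ(S, a) = S; δ(T, a) = T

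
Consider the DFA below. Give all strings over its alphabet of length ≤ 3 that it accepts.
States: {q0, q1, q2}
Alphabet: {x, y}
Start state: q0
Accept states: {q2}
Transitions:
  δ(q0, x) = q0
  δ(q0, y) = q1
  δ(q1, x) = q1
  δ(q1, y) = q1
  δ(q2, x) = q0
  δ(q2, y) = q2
None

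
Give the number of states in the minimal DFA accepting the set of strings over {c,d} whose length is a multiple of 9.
By Myhill–Nerode, count the distinguishable equivalence classes: 9 classes — one per residue of the length mod 9; class i is distinguished from class j by any string of length (9 − i) mod 9.
9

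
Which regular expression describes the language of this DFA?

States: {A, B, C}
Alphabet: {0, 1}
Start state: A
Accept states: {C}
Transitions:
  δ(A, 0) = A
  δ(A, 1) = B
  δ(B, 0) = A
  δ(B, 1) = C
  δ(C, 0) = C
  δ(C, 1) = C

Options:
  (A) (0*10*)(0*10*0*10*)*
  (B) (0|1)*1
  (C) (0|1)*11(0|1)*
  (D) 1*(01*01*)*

Check each option against the DFA on short strings; one disagreement eliminates an option:
  (A) (0*10*)(0*10*0*10*)*: on '1' the DFA goes A → B and rejects (B ∉ Accept), but the regex matches it → eliminate
  (B) (0|1)*1: on '1' the DFA goes A → B and rejects (B ∉ Accept), but the regex matches it → eliminate
  (C) (0|1)*11(0|1)*: agrees with the DFA on every string of length ≤ 6
  (D) 1*(01*01*)*: on ε the DFA stays in A and rejects (A ∉ Accept), but the regex matches it → eliminate
Only (C) is consistent with the DFA.
(C) (0|1)*11(0|1)*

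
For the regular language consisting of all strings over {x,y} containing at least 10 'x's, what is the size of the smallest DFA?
By Myhill–Nerode, count the distinguishable equivalence classes: 11 classes — having seen 0, 1, …, 9, or ≥10 copies of 'x'; any two classes i < j (j ≤ 10) are distinguished by the string x^(10−j), which takes class j to 10 copies (accepted) but leaves class i below 10 (rejected).
11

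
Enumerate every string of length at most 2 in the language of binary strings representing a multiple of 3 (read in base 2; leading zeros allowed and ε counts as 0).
ε, 0, 00, 11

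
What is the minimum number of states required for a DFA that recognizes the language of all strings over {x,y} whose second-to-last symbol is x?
By Myhill–Nerode, count the distinguishable equivalence classes: 2^2 = 4 classes — the DFA must remember the last 2 symbols read; every pair of distinct length-2 suffixes is distinguishable by some continuation.
4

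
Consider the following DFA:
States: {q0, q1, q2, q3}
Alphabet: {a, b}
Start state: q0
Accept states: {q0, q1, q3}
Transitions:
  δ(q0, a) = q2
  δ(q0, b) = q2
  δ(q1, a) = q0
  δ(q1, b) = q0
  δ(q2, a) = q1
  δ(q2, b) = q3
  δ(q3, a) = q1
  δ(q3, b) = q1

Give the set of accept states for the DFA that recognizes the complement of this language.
Complement accept states = All states \ Original accept states
= {q0, q1, q2, q3} \ {q0, q1, q3}
{q2}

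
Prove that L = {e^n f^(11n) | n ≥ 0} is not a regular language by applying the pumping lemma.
Assume L is regular with pumping length p. Idea: pumping the e-block breaks the 1:11 ratio.
Choose s = e^p f^(11p) (length 12p ≥ p). By the pumping lemma, s = xyz with |xy| ≤ p, |y| > 0, so y = e^k with k ≥ 1. Then xy²z = e^(p+k) f^(11p). For this to be in L we would need 11p = 11(p+k), i.e. 11k = 0, contradicting k ≥ 1. So xy²z ∉ L.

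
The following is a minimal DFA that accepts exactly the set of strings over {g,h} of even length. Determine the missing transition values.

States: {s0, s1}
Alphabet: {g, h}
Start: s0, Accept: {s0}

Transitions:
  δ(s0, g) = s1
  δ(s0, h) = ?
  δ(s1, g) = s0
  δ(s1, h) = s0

From the language and accept set, identify what each state tracks — s0: even length so far; s1: odd length so far.
Each missing δ(q, a) is the state matching the new tracked value after reading a.
δ(s0, h) = s1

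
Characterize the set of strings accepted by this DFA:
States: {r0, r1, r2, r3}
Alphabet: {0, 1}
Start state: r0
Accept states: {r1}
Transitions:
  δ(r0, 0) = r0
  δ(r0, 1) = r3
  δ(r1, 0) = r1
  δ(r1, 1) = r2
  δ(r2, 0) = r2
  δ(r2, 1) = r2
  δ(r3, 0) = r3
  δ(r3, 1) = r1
Testing a few strings:
  '01' → reject
  '111' → reject
  '0' → reject
  '1' → reject
State roles: r0=zero 1's; r1=two 1's; r2=≥ three 1's (dead); r3=one 1
All binary strings containing exactly two 1's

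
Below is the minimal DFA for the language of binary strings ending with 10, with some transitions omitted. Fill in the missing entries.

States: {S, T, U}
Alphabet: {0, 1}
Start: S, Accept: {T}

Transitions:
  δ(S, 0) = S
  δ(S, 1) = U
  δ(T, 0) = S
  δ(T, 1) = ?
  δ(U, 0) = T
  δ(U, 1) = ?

From the language and accept set, identify what each state tracks — S: no suffix match; T: suffix is 10; U: one trailing 1.
Each missing δ(q, a) is the state matching the new tracked value after reading a.
δ(T, 1) = U; δ(U, 1) = U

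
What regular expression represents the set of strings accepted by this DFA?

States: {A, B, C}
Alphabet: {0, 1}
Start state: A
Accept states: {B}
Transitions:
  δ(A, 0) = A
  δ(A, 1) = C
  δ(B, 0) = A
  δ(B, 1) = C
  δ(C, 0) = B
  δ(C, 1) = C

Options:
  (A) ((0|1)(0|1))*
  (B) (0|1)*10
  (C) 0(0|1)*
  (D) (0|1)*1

Check each option against the DFA on short strings; one disagreement eliminates an option:
  (A) ((0|1)(0|1))*: on ε the DFA stays in A and rejects (A ∉ Accept), but the regex matches it → eliminate
  (B) (0|1)*10: agrees with the DFA on every string of length ≤ 6
  (C) 0(0|1)*: on '0' the DFA goes A → A and rejects (A ∉ Accept), but the regex matches it → eliminate
  (D) (0|1)*1: on '1' the DFA goes A → C and rejects (C ∉ Accept), but the regex matches it → eliminate
Only (B) is consistent with the DFA.
(B) (0|1)*10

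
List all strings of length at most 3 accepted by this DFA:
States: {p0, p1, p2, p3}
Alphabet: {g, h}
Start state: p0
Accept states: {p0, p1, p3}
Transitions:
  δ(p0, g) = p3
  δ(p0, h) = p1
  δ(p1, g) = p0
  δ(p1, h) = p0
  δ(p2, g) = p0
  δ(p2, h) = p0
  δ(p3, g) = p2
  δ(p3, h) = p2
ε, g, h, hg, hh, ggg, ggh, ghg, ghh, hgg, hgh, hhg, hhh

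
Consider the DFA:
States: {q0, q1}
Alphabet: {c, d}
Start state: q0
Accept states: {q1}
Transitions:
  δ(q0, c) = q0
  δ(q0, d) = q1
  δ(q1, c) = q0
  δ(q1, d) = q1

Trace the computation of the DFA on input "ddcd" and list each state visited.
read 'd': q0 → q1
  read 'd': q1 → q1
  read 'c': q1 → q0
  read 'd': q0 → q1
q0 -> q1 -> q1 -> q0 -> q1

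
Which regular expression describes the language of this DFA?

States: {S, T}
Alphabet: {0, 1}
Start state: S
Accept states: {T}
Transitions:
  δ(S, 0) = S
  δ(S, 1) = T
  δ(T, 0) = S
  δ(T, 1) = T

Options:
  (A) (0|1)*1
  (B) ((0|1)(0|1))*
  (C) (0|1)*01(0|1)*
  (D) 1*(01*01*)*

Check each option against the DFA on short strings; one disagreement eliminates an option:
  (A) (0|1)*1: agrees with the DFA on every string of length ≤ 6
  (B) ((0|1)(0|1))*: on ε the DFA stays in S and rejects (S ∉ Accept), but the regex matches it → eliminate
  (C) (0|1)*01(0|1)*: on '1' the DFA goes S → T and accepts (T ∈ Accept), but the regex does not match it → eliminate
  (D) 1*(01*01*)*: on ε the DFA stays in S and rejects (S ∉ Accept), but the regex matches it → eliminate
Only (A) is consistent with the DFA.
(A) (0|1)*1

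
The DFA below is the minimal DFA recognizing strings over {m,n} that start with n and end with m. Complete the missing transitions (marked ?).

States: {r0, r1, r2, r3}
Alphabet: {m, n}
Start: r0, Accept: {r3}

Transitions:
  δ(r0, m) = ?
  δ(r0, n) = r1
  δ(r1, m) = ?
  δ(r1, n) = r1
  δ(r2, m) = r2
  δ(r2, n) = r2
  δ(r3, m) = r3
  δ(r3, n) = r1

From the language and accept set, identify what each state tracks — r0: no input read; r1: started with n, last symbol n; r2: started with m (dead); r3: started with n, last symbol m.
Each missing δ(q, a) is the state matching the new tracked value after reading a.
δ(r0, m) = r2; δ(r1, m) = r3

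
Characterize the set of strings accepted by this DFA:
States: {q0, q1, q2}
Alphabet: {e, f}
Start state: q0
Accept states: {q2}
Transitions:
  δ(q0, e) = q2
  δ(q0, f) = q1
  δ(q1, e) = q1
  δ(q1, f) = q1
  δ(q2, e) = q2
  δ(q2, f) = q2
Testing a few strings:
  'fff' → reject
  'e' → accept
  'f' → reject
  'fef' → reject
State roles: q0=no input read; q1=started with f (dead); q2=started with e
All strings over {e,f} starting with e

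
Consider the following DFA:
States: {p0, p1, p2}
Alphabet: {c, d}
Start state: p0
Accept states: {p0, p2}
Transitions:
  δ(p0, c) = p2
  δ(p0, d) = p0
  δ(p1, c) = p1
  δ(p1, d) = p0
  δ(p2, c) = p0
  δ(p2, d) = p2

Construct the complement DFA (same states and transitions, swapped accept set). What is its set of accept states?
Complement accept states = All states \ Original accept states
= {p0, p1, p2} \ {p0, p2}
{p1}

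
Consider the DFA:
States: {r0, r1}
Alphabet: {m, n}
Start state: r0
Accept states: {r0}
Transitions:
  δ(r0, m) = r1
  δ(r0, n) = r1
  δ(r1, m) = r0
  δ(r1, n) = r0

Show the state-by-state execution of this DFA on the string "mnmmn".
read 'm': r0 → r1
  read 'n': r1 → r0
  read 'm': r0 → r1
  read 'm': r1 → r0
  read 'n': r0 → r1
r0 -> r1 -> r0 -> r1 -> r0 -> r1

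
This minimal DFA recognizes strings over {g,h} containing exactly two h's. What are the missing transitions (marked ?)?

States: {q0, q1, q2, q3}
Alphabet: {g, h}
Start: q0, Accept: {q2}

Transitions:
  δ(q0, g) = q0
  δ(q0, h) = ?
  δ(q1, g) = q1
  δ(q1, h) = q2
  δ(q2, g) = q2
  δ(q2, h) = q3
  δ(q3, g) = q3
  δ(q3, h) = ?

From the language and accept set, identify what each state tracks — q0: zero h's; q1: one h; q2: two h's; q3: ≥ three h's (dead).
Each missing δ(q, a) is the state matching the new tracked value after reading a.
δ(q0, h) = q1; δ(q3, h) = q3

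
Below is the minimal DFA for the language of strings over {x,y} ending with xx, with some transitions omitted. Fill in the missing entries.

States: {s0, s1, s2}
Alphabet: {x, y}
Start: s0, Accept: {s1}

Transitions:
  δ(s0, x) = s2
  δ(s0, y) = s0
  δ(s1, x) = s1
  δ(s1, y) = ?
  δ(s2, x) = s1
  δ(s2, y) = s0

From the language and accept set, identify what each state tracks — s0: last symbol not x; s1: two trailing x's; s2: one trailing x.
Each missing δ(q, a) is the state matching the new tracked value after reading a.
δ(s1, y) = s0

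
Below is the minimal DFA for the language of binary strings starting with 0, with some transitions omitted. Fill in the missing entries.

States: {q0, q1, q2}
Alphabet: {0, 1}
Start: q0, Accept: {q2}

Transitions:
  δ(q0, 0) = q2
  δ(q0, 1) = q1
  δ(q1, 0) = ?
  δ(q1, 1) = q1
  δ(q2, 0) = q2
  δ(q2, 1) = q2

From the language and accept set, identify what each state tracks — q0: no input read; q1: started with 1 (dead); q2: started with 0.
Each missing δ(q, a) is the state matching the new tracked value after reading a.
δ(q1, 0) = q1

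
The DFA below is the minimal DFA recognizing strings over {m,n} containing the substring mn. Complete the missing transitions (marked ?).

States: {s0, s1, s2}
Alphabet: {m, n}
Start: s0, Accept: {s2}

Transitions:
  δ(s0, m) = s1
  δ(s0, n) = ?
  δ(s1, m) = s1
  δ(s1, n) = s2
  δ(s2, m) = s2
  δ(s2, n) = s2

From the language and accept set, identify what each state tracks — s0: no m seen yet; s1: seen a m, waiting for n; s2: substring mn seen.
Each missing δ(q, a) is the state matching the new tracked value after reading a.
δ(s0, n) = s0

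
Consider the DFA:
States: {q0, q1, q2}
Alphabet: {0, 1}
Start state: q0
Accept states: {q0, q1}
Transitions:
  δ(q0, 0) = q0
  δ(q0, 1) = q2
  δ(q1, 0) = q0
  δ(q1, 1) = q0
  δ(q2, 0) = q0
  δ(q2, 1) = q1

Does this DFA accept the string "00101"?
Processing string "00101":
  q0 --0--> q0
  q0 --0--> q0
  q0 --1--> q2
  q2 --0--> q0
  q0 --1--> q2
Final state: q2
Accept states: {q0, q1}
No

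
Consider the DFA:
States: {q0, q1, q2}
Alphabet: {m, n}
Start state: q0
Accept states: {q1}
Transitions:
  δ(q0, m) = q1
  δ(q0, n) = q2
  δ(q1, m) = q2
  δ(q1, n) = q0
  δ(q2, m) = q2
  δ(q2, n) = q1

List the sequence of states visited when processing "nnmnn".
read 'n': q0 → q2
  read 'n': q2 → q1
  read 'm': q1 → q2
  read 'n': q2 → q1
  read 'n': q1 → q0
q0 -> q2 -> q1 -> q2 -> q1 -> q0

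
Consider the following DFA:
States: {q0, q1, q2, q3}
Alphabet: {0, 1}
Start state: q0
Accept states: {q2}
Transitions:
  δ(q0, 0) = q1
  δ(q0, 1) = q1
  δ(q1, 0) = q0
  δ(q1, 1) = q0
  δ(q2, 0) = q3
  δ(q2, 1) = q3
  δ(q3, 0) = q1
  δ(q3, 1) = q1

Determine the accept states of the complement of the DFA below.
Complement accept states = All states \ Original accept states
= {q0, q1, q2, q3} \ {q2}
{q0, q1, q3}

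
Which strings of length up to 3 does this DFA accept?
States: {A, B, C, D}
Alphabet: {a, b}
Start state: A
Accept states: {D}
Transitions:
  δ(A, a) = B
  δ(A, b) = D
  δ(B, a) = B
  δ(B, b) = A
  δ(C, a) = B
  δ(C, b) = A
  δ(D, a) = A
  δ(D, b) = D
b, bb, abb, bab, bbb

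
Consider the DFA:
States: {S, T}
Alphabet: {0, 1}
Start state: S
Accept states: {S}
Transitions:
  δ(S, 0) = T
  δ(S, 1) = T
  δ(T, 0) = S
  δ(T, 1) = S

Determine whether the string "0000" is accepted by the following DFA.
Processing string "0000":
  S --0--> T
  T --0--> S
  S --0--> T
  T --0--> S
Final state: S
Accept states: {S}
Yes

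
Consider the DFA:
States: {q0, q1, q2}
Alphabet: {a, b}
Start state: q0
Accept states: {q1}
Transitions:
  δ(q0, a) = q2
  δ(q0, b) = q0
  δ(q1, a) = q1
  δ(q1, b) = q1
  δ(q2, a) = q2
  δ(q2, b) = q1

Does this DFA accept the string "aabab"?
Processing string "aabab":
  q0 --a--> q2
  q2 --a--> q2
  q2 --b--> q1
  q1 --a--> q1
  q1 --b--> q1
Final state: q1
Accept states: {q1}
Yes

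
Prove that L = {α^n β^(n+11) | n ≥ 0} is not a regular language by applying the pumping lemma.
Assume L is regular with pumping length p. Idea: pumping the α-block breaks the fixed offset of 11.
Choose s = α^p β^(p+11) ∈ L. By the pumping lemma, s = xyz with |xy| ≤ p, |y| > 0, so y = α^k with k ≥ 1. Then xy²z = α^(p+k) β^(p+11). For this to be in L we would need p+11 = (p+k)+11, i.e. k = 0, contradicting k ≥ 1. So xy²z ∉ L.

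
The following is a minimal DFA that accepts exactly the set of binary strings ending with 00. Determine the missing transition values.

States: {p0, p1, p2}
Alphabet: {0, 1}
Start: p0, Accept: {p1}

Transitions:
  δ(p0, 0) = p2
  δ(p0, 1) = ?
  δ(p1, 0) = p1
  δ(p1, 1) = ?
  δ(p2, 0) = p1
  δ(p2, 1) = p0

From the language and accept set, identify what each state tracks — p0: last symbol not 0; p1: two trailing 0's; p2: one trailing 0.
Each missing δ(q, a) is the state matching the new tracked value after reading a.
δ(p0, 1) = p0; δ(p1, 1) = p0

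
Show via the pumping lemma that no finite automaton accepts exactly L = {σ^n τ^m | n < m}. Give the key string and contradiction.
Assume L is regular with pumping length p. Idea: pumping up the σ-block makes the σ-count reach the τ-count.
Choose s = σ^p τ^(p+1) ∈ L. By the pumping lemma, s = xyz with |xy| ≤ p, |y| > 0, so y = σ^k with k ≥ 1. Then xy²z = σ^(p+k) τ^(p+1). Since p+k ≥ p+1, the number of σ's is no longer strictly less than the number of τ's, so xy²z ∉ L.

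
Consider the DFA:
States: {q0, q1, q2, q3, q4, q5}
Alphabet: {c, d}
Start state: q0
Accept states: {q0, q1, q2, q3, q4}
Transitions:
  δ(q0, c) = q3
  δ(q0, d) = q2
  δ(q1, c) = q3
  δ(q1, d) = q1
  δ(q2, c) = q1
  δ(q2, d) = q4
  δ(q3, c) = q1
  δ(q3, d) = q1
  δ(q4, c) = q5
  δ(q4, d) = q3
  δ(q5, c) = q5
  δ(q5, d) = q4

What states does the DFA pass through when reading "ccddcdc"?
read 'c': q0 → q3
  read 'c': q3 → q1
  read 'd': q1 → q1
  read 'd': q1 → q1
  read 'c': q1 → q3
  read 'd': q3 → q1
  read 'c': q1 → q3
q0 -> q3 -> q1 -> q1 -> q1 -> q3 -> q1 -> q3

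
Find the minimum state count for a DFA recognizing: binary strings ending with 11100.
By Myhill–Nerode, count the distinguishable equivalence classes: 6 classes — one per longest suffix of the input that is a prefix of '11100' (lengths 0 through 5); only the length-5 class is accepting.
6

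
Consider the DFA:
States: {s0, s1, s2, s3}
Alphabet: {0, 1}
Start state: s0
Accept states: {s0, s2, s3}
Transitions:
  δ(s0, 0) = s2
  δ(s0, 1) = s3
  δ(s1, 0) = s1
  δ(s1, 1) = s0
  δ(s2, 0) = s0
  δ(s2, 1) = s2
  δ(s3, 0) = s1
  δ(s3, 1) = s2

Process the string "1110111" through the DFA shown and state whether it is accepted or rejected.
Processing string "1110111":
  s0 --1--> s3
  s3 --1--> s2
  s2 --1--> s2
  s2 --0--> s0
  s0 --1--> s3
  s3 --1--> s2
  s2 --1--> s2
Final state: s2
Accept states: {s0, s2, s3}
Yes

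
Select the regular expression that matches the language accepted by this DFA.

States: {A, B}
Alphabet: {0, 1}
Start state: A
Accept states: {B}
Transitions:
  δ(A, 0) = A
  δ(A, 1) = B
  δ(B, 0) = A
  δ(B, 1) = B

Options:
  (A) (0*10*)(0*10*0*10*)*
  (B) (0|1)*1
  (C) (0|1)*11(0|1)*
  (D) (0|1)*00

Check each option against the DFA on short strings; one disagreement eliminates an option:
  (A) (0*10*)(0*10*0*10*)*: on '10' the DFA goes A → B → A and rejects (A ∉ Accept), but the regex matches it → eliminate
  (B) (0|1)*1: agrees with the DFA on every string of length ≤ 6
  (C) (0|1)*11(0|1)*: on '1' the DFA goes A → B and accepts (B ∈ Accept), but the regex does not match it → eliminate
  (D) (0|1)*00: on '1' the DFA goes A → B and accepts (B ∈ Accept), but the regex does not match it → eliminate
Only (B) is consistent with the DFA.
(B) (0|1)*1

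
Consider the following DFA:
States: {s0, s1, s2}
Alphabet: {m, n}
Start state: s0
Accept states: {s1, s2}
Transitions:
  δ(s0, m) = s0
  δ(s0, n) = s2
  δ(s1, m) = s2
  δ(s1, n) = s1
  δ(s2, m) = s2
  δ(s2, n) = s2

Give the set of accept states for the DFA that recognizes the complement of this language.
Complement accept states = All states \ Original accept states
= {s0, s1, s2} \ {s1, s2}
{s0}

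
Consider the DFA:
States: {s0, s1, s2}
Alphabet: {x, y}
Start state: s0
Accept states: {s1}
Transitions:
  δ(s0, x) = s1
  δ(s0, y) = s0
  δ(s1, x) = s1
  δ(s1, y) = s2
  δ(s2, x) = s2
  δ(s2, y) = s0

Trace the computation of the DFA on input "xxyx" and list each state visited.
read 'x': s0 → s1
  read 'x': s1 → s1
  read 'y': s1 → s2
  read 'x': s2 → s2
s0 -> s1 -> s1 -> s2 -> s2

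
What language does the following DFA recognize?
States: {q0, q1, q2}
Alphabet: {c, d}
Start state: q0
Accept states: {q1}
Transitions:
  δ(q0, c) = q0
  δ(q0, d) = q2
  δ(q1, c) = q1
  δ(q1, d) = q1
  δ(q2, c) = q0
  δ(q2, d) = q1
Testing a few strings:
  'cd' → reject
  'dcc' → reject
  'cc' → reject
  'dccc' → reject
State roles: q0=no progress toward dd; q1=substring dd seen; q2=one trailing d
All strings over {c,d} containing the substring dd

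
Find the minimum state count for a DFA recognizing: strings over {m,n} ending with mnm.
By Myhill–Nerode, count the distinguishable equivalence classes: 4 classes — one per longest suffix of the input that is a prefix of 'mnm' (lengths 0 through 3); only the length-3 class is accepting.
4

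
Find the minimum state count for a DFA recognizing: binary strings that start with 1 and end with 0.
By Myhill–Nerode, count the distinguishable equivalence classes: four classes — empty / starts-1-ends-1 / starts-1-ends-0 / starts-0 (dead).
4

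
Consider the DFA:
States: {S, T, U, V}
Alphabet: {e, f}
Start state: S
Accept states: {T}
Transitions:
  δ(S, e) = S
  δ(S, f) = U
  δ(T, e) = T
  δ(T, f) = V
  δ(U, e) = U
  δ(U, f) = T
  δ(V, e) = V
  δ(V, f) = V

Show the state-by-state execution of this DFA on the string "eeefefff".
read 'e': S → S
  read 'e': S → S
  read 'e': S → S
  read 'f': S → U
  read 'e': U → U
  read 'f': U → T
  read 'f': T → V
  read 'f': V → V
S -> S -> S -> S -> U -> U -> T -> V -> V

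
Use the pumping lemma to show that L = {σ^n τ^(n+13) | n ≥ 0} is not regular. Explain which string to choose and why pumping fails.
Assume L is regular with pumping length p. Idea: pumping the σ-block breaks the fixed offset of 13.
Choose s = σ^p τ^(p+13) ∈ L. By the pumping lemma, s = xyz with |xy| ≤ p, |y| > 0, so y = σ^k with k ≥ 1. Then xy²z = σ^(p+k) τ^(p+13). For this to be in L we would need p+13 = (p+k)+13, i.e. k = 0, contradicting k ≥ 1. So xy²z ∉ L.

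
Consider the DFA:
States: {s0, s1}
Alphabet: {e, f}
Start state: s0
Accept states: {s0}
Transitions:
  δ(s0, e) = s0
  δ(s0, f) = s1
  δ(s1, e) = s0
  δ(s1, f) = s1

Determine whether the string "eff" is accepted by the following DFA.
Processing string "eff":
  s0 --e--> s0
  s0 --f--> s1
  s1 --f--> s1
Final state: s1
Accept states: {s0}
No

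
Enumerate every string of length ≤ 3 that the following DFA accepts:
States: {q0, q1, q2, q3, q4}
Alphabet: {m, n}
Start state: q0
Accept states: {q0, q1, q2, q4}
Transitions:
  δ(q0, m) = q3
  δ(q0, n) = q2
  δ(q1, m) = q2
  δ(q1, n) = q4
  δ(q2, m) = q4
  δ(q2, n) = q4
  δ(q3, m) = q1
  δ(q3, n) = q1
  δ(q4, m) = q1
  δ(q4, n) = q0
ε, n, mm, mn, nm, nn, mmm, mmn, mnm, mnn, nmm, nmn, nnm, nnn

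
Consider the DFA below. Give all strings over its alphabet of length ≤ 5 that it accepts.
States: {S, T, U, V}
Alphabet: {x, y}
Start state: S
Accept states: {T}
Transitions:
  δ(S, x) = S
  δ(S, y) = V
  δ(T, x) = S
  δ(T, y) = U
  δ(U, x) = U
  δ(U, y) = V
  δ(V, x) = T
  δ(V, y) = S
yx, xyx, xxyx, yyyx, xxxyx, xyyyx, yxxyx, yxyyx, yyxyx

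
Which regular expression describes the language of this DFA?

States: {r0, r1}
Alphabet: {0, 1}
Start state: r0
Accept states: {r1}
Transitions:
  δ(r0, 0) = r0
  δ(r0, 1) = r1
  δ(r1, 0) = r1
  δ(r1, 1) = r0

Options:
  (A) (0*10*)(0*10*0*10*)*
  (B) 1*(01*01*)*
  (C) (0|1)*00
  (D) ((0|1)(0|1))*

Check each option against the DFA on short strings; one disagreement eliminates an option:
  (A) (0*10*)(0*10*0*10*)*: agrees with the DFA on every string of length ≤ 6
  (B) 1*(01*01*)*: on ε the DFA stays in r0 and rejects (r0 ∉ Accept), but the regex matches it → eliminate
  (C) (0|1)*00: on '1' the DFA goes r0 → r1 and accepts (r1 ∈ Accept), but the regex does not match it → eliminate
  (D) ((0|1)(0|1))*: on ε the DFA stays in r0 and rejects (r0 ∉ Accept), but the regex matches it → eliminate
Only (A) is consistent with the DFA.
(A) (0*10*)(0*10*0*10*)*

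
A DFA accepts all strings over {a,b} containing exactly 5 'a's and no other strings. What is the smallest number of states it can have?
By Myhill–Nerode, count the distinguishable equivalence classes: 7 classes — having seen 0, 1, …, 5, or >5 copies of 'a'; the count-5 class is the only accepting one and >5 is dead.
7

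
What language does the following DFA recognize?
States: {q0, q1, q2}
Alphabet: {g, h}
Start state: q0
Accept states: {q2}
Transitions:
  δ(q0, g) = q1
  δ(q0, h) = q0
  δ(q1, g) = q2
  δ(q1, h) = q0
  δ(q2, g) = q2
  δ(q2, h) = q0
Testing a few strings:
  'g' → reject
  'ghgg' → accept
  'ghh' → reject
  'gg' → accept
State roles: q0=last symbol not g; q1=one trailing g; q2=two trailing g's
All strings over {g,h} ending with gg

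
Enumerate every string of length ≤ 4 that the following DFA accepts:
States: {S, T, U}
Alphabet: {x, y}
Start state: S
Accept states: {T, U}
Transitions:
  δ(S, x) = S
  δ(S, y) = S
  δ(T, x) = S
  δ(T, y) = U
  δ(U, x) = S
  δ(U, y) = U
None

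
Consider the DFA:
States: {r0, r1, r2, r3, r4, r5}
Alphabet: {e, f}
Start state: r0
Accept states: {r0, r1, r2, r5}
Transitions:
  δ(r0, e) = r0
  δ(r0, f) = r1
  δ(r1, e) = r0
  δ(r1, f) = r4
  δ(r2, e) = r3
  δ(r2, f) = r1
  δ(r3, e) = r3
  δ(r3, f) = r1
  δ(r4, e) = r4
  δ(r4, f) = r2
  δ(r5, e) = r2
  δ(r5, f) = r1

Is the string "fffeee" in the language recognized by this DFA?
Processing string "fffeee":
  r0 --f--> r1
  r1 --f--> r4
  r4 --f--> r2
  r2 --e--> r3
  r3 --e--> r3
  r3 --e--> r3
Final state: r3
Accept states: {r0, r1, r2, r5}
No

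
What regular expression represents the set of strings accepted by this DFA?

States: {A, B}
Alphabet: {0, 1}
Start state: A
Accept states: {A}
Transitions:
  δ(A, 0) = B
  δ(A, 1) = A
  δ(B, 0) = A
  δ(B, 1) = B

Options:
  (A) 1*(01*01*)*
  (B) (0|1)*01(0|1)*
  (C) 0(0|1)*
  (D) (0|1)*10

Check each option against the DFA on short strings; one disagreement eliminates an option:
  (A) 1*(01*01*)*: agrees with the DFA on every string of length ≤ 6
  (B) (0|1)*01(0|1)*: on ε the DFA stays in A and accepts (A ∈ Accept), but the regex does not match it → eliminate
  (C) 0(0|1)*: on ε the DFA stays in A and accepts (A ∈ Accept), but the regex does not match it → eliminate
  (D) (0|1)*10: on ε the DFA stays in A and accepts (A ∈ Accept), but the regex does not match it → eliminate
Only (A) is consistent with the DFA.
(A) 1*(01*01*)*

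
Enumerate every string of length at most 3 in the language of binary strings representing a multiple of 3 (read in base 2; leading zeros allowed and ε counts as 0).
ε, 0, 00, 11, 000, 011, 110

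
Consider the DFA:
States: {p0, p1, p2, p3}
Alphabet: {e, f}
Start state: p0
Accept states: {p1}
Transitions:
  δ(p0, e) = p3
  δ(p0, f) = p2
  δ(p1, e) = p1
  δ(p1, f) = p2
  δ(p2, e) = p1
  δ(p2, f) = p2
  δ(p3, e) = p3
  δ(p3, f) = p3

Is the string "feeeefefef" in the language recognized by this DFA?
Processing string "feeeefefef":
  p0 --f--> p2
  p2 --e--> p1
  p1 --e--> p1
  p1 --e--> p1
  p1 --e--> p1
  p1 --f--> p2
  p2 --e--> p1
  p1 --f--> p2
  p2 --e--> p1
  p1 --f--> p2
Final state: p2
Accept states: {p1}
No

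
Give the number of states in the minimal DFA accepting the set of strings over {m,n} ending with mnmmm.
By Myhill–Nerode, count the distinguishable equivalence classes: 6 classes — one per longest suffix of the input that is a prefix of 'mnmmm' (lengths 0 through 5); only the length-5 class is accepting.
6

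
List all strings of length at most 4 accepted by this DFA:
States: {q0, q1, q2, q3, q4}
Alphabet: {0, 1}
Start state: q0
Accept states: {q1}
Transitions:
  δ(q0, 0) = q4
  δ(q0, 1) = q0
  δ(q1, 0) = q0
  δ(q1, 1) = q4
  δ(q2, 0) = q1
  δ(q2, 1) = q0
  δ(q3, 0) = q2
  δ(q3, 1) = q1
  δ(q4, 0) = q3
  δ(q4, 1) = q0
001, 0000, 1001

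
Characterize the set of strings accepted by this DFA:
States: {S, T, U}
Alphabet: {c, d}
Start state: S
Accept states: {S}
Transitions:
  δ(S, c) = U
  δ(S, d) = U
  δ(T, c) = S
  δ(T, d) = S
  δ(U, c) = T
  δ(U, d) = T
Testing a few strings:
  'd' → reject
  'ccdc' → reject
  'c' → reject
  'dddd' → reject
State roles: S=length ≡ 0 (mod 3); T=length ≡ 2 (mod 3); U=length ≡ 1 (mod 3)
All strings over {c,d} whose length is a multiple of 3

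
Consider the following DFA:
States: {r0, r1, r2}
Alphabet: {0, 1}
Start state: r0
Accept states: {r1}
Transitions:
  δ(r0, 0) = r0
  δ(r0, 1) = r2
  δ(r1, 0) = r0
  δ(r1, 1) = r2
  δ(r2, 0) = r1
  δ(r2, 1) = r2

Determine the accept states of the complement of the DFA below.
Complement accept states = All states \ Original accept states
= {r0, r1, r2} \ {r1}
{r0, r2}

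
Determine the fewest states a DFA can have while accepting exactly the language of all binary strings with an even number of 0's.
By Myhill–Nerode, count the distinguishable equivalence classes: two classes — parity of the count of 0's.
2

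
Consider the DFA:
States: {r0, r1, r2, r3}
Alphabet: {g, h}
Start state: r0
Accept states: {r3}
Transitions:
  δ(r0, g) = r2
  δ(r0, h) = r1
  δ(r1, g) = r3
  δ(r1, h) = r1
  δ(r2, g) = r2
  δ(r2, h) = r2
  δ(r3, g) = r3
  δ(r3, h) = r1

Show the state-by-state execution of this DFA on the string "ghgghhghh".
read 'g': r0 → r2
  read 'h': r2 → r2
  read 'g': r2 → r2
  read 'g': r2 → r2
  read 'h': r2 → r2
  read 'h': r2 → r2
  read 'g': r2 → r2
  read 'h': r2 → r2
  read 'h': r2 → r2
r0 -> r2 -> r2 -> r2 -> r2 -> r2 -> r2 -> r2 -> r2 -> r2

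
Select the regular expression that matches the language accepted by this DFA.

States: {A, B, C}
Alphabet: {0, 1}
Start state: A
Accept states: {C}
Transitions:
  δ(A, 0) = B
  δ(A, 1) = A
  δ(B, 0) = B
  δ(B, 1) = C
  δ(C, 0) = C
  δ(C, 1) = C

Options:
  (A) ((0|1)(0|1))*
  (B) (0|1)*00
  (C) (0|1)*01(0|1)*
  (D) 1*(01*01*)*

Check each option against the DFA on short strings; one disagreement eliminates an option:
  (A) ((0|1)(0|1))*: on ε the DFA stays in A and rejects (A ∉ Accept), but the regex matches it → eliminate
  (B) (0|1)*00: on '00' the DFA goes A → B → B and rejects (B ∉ Accept), but the regex matches it → eliminate
  (C) (0|1)*01(0|1)*: agrees with the DFA on every string of length ≤ 6
  (D) 1*(01*01*)*: on ε the DFA stays in A and rejects (A ∉ Accept), but the regex matches it → eliminate
Only (C) is consistent with the DFA.
(C) (0|1)*01(0|1)*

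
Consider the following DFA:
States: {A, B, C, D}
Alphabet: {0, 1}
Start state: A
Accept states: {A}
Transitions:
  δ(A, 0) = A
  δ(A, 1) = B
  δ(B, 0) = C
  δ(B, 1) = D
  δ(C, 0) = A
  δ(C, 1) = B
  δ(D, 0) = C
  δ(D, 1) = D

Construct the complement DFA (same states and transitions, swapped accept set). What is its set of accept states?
Complement accept states = All states \ Original accept states
= {A, B, C, D} \ {A}
{B, C, D}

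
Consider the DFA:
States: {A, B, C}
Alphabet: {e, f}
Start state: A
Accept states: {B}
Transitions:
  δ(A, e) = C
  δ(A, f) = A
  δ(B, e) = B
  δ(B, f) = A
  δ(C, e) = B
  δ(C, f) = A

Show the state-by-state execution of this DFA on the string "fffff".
read 'f': A → A
  read 'f': A → A
  read 'f': A → A
  read 'f': A → A
  read 'f': A → A
A -> A -> A -> A -> A -> A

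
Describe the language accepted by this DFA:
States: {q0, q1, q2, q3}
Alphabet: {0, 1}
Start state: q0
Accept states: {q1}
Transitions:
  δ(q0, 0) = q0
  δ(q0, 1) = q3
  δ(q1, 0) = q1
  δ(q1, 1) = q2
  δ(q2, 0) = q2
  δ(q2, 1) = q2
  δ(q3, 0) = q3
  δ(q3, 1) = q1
Testing a few strings:
  '000' → reject
  '001' → reject
  '100' → reject
  '1111' → reject
State roles: q0=zero 1's; q1=two 1's; q2=≥ three 1's (dead); q3=one 1
All binary strings containing exactly two 1's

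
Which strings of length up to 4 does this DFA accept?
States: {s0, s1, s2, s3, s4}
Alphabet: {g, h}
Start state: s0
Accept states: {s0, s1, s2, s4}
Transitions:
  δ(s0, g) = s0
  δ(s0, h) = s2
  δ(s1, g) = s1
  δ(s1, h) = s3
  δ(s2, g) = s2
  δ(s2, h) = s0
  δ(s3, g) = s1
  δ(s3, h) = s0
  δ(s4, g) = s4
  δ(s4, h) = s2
ε, g, h, gg, gh, hg, hh, ggg, ggh, ghg, ghh, hgg, hgh, hhg, hhh, gggg, gggh, gghg, gghh, ghgg, ghgh, ghhg, ghhh, hggg, hggh, hghg, hghh, hhgg, hhgh, hhhg, hhhh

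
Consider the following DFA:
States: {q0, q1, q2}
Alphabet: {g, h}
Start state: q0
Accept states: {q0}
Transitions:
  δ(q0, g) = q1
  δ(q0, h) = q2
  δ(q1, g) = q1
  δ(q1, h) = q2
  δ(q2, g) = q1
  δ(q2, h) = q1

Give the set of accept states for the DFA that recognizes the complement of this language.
Complement accept states = All states \ Original accept states
= {q0, q1, q2} \ {q0}
{q1, q2}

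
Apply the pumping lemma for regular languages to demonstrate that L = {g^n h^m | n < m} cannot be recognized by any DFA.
Assume L is regular with pumping length p. Idea: pumping up the g-block makes the g-count reach the h-count.
Choose s = g^p h^(p+1) ∈ L. By the pumping lemma, s = xyz with |xy| ≤ p, |y| > 0, so y = g^k with k ≥ 1. Then xy²z = g^(p+k) h^(p+1). Since p+k ≥ p+1, the number of g's is no longer strictly less than the number of h's, so xy²z ∉ L.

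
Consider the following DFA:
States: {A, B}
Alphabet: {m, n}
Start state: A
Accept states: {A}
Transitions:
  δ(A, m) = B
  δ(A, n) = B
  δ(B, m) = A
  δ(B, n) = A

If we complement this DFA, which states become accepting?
Complement accept states = All states \ Original accept states
= {A, B} \ {A}
{B}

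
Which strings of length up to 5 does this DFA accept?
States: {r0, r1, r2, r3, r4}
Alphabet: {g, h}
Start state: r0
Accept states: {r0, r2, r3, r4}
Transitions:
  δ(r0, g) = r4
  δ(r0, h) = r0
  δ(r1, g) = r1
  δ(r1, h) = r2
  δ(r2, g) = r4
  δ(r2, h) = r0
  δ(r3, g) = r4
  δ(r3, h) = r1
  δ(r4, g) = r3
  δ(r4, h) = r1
ε, g, h, gg, hg, hh, ggg, ghh, hgg, hhg, hhh, gggg, gghh, ghgh, ghhg, ghhh, hggg, hghh, hhgg, hhhg, hhhh, ggggg, ggghh, gghgh, gghhg, gghhh, ghggh, ghghg, ghghh, ghhgg, ghhhg, ghhhh, hgggg, hgghh, hghgh, hghhg, hghhh, hhggg, hhghh, hhhgg, hhhhg, hhhhh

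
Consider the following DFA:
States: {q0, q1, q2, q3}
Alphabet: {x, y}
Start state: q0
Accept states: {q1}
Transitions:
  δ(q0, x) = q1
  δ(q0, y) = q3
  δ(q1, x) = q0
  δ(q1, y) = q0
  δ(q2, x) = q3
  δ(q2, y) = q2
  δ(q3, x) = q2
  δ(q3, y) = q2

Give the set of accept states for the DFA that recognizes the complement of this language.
Complement accept states = All states \ Original accept states
= {q0, q1, q2, q3} \ {q1}
{q0, q2, q3}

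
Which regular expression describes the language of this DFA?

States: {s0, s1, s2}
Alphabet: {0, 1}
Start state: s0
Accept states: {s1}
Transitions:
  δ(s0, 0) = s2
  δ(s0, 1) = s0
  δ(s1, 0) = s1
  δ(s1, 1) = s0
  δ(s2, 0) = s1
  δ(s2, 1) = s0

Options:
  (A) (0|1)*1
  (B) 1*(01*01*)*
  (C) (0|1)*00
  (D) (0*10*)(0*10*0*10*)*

Check each option against the DFA on short strings; one disagreement eliminates an option:
  (A) (0|1)*1: on '1' the DFA goes s0 → s0 and rejects (s0 ∉ Accept), but the regex matches it → eliminate
  (B) 1*(01*01*)*: on ε the DFA stays in s0 and rejects (s0 ∉ Accept), but the regex matches it → eliminate
  (C) (0|1)*00: agrees with the DFA on every string of length ≤ 6
  (D) (0*10*)(0*10*0*10*)*: on '1' the DFA goes s0 → s0 and rejects (s0 ∉ Accept), but the regex matches it → eliminate
Only (C) is consistent with the DFA.
(C) (0|1)*00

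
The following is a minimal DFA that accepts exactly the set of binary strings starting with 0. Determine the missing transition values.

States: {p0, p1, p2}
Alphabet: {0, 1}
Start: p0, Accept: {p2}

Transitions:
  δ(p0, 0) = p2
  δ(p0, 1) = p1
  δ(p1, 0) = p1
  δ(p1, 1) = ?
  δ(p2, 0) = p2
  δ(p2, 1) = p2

From the language and accept set, identify what each state tracks — p0: no input read; p1: started with 1 (dead); p2: started with 0.
Each missing δ(q, a) is the state matching the new tracked value after reading a.
δ(p1, 1) = p1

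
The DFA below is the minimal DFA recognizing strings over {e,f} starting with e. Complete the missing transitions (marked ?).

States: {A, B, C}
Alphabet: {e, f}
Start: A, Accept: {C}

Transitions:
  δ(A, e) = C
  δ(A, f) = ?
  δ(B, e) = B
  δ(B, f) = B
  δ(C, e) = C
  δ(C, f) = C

From the language and accept set, identify what each state tracks — A: no input read; B: started with f (dead); C: started with e.
Each missing δ(q, a) is the state matching the new tracked value after reading a.
δ(A, f) = B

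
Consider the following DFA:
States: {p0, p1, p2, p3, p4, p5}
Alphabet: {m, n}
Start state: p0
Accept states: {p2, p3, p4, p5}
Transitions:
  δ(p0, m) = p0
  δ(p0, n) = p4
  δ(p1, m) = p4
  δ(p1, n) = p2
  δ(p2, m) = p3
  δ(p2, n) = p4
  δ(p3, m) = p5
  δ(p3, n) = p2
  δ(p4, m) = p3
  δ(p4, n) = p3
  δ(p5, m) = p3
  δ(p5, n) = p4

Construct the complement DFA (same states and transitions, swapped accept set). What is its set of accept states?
Complement accept states = All states \ Original accept states
= {p0, p1, p2, p3, p4, p5} \ {p2, p3, p4, p5}
{p0, p1}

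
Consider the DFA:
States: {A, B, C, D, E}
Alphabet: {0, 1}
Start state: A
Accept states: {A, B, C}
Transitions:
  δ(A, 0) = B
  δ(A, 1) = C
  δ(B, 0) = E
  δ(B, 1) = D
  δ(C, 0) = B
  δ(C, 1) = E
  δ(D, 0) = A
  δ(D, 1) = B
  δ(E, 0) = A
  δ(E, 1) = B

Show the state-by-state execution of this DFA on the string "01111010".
read '0': A → B
  read '1': B → D
  read '1': D → B
  read '1': B → D
  read '1': D → B
  read '0': B → E
  read '1': E → B
  read '0': B → E
A -> B -> D -> B -> D -> B -> E -> B -> E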